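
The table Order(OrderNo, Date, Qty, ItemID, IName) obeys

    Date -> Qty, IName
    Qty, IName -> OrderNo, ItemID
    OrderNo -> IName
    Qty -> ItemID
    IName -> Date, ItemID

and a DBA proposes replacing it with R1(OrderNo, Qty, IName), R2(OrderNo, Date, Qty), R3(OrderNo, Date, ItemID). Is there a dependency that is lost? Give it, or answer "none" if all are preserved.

Qty -> ItemID

Check Qty → ItemID: no single fragment contains all of {Qty, ItemID}, and the restricted closure of {Qty} across the fragments never reaches {ItemID}.
Date → Qty, IName is preserved.
Qty, IName → OrderNo, ItemID is preserved.
OrderNo → IName is preserved.
IName → Date, ItemID is preserved.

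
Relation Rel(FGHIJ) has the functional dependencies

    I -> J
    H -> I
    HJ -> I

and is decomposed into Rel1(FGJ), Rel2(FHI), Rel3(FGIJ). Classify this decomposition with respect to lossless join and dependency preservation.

lossy but dependency-preserving

Lossless test (chase): Rows 2 and 3 agree on I; apply I→J and equate their J entries. No row becomes fully distinguished — the join is lossy.
Dependency preservation: HJ → I is not contained in any single fragment, but the restricted closure of its left-hand side across the fragments still reaches the right-hand side; the remaining FDs each lie inside some fragment. All dependencies are preserved.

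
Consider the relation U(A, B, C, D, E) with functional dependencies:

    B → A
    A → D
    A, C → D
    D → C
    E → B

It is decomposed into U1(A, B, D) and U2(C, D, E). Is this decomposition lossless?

No

Common attributes: U1 ∩ U2 = {D}.
Closure of {D}: D → C applies, adding C. So (D)⁺ = {C, D}.
The closure contains neither all of U1 = {A, B, D} nor all of U2 = {C, D, E}, so the common attributes are not a superkey of either fragment. The join is lossy.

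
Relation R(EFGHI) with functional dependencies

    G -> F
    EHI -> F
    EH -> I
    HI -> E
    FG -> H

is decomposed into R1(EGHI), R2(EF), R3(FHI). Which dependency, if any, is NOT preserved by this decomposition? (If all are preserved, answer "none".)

G -> F

Check G → F: no single fragment contains all of {FG}, and the restricted closure of {G} across the fragments never reaches {F}.
EHI → F is preserved.
EH → I is preserved.
HI → E is preserved.
FG → H is preserved.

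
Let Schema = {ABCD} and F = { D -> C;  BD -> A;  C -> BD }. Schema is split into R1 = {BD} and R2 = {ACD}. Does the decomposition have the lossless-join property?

Yes

Common attributes: R1 ∩ R2 = {D}.
Closure of {D}: D → C applies, adding C; C → BD applies, adding B; BD → A applies, adding A. So (D)⁺ = {ABCD}.
This closure contains every attribute of R1, so R1 ∩ R2 → R1. The join is lossless.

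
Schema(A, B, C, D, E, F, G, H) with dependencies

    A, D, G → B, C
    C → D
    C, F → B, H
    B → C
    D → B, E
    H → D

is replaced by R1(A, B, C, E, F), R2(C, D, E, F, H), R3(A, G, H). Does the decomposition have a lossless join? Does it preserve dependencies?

lossy but dependency-preserving

Lossless test (chase): Rows 1 and 2 agree on C; apply C→D and equate their D entries. Rows 1 and 2 agree on C, F; apply C, F→B, H and equate their B, H entries. Rows 1 and 3 agree on H; apply H→D and equate their D entries. Rows 1 and 3 agree on D; apply D→B, E and equate their B, E entries. Rows 1 and 3 agree on B; apply B→C and equate their C entries. No row becomes fully distinguished — the join is lossy.
Dependency preservation: A, D, G → B, C; C, F → B, H; D → B, E are not contained in any single fragment, but the restricted closure of each left-hand side across the fragments still reaches the right-hand side; the remaining FDs each lie inside some fragment. All dependencies are preserved.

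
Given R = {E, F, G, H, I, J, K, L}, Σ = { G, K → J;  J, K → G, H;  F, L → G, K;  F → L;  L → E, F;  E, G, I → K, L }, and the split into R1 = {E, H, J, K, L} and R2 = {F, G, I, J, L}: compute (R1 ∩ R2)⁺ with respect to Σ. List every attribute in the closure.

R1 ∩ R2 = {J, L}.
L → E, F applies, adding E, F
F, L → G, K applies, adding G, K
J, K → G, H applies, adding H
Closure: {E, F, G, H, J, K, L}.

E, F, G, H, J, K, L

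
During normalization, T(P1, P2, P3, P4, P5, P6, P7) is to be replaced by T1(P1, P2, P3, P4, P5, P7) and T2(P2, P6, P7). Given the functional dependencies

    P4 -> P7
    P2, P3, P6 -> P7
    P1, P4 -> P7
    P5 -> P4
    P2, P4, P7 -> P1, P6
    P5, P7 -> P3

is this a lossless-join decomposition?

No

Common attributes: T1 ∩ T2 = {P2, P7}.
No dependency enlarges {P2, P7}, so (P2, P7)⁺ = {P2, P7}.
The closure contains neither all of T1 = {P1, P2, P3, P4, P5, P7} nor all of T2 = {P2, P6, P7}, so the common attributes are not a superkey of either fragment. The join is lossy.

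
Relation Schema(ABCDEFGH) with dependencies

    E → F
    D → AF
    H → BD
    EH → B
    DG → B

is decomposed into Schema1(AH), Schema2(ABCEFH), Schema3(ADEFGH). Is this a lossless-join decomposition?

Chase test. Columns are ABCDEFGH; row i has aⱼ where attribute j ∈ Schemai, else bᵢⱼ.
Initial tableau (one row per fragment):
  row 1: a1 b12 b13 b14 b15 b16 b17 a8
  row 2: a1 a2 a3 b24 a5 a6 b27 a8
  row 3: a1 b32 b33 a4 a5 a6 a7 a8
Rows 1 and 2 agree on H; apply H→BD and equate their BD entries.
Rows 1 and 3 agree on H; apply H→BD and equate their BD entries.
Rows 1 and 2 agree on D; apply D→AF and equate their AF entries.
No row becomes fully distinguished — the join is lossy.

No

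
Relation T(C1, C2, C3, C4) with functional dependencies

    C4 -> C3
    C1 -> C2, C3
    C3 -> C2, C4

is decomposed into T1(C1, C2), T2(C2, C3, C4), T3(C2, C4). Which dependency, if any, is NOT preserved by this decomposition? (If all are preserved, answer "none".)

Check C1 → C2, C3: no single fragment contains all of {C1, C2, C3}, and the restricted closure of {C1} across the fragments never reaches {C2, C3}.
C4 → C3 is preserved.
C3 → C2, C4 is preserved.

C1 -> C2, C3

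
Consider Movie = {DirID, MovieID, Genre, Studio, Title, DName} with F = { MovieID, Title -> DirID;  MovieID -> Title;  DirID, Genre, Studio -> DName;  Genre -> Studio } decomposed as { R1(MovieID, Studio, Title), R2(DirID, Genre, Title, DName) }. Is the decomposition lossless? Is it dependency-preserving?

Lossless test: (Title)⁺ = {Title}, which is a superkey of neither fragment — lossy.
Dependency preservation: the restricted closure of {MovieID, Title} across the fragments never reaches {DirID}, so MovieID, Title → DirID cannot be enforced without a join — not preserved.

lossy and not dependency-preserving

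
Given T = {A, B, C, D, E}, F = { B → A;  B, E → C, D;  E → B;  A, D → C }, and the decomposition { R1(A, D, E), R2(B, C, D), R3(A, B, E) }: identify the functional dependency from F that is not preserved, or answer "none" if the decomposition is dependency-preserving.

Check A, D → C: no single fragment contains all of {A, C, D}, and the restricted closure of {A, D} across the fragments never reaches {C}.
B → A is preserved.
B, E → C, D is preserved.
E → B is preserved.

A, D → C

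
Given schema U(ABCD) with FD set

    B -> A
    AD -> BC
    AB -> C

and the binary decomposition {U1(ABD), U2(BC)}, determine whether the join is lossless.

Common attributes: U1 ∩ U2 = {B}.
Closure of {B}: B → A applies, adding A; AB → C applies, adding C. So (B)⁺ = {ABC}.
This closure contains every attribute of U2, so U1 ∩ U2 → U2. The join is lossless.

Yes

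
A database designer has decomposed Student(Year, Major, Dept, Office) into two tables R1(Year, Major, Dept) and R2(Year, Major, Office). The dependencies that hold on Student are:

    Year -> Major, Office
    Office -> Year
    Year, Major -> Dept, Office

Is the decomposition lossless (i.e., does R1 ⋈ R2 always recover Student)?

Common attributes: R1 ∩ R2 = {Year, Major}.
Closure of {Year, Major}: Year → Major, Office applies, adding Office; Year, Major → Dept, Office applies, adding Dept. So (Year, Major)⁺ = {Year, Major, Dept, Office}.
This closure contains every attribute of R1, so R1 ∩ R2 → R1. The join is lossless.

Yes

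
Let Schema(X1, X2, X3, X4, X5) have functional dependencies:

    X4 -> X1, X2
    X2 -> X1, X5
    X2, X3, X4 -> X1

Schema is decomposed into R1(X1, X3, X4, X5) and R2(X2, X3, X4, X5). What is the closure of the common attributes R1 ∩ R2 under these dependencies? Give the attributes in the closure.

X1, X2, X3, X4, X5

R1 ∩ R2 = {X3, X4, X5}.
X4 → X1, X2 applies, adding X1, X2
Closure: {X1, X2, X3, X4, X5}.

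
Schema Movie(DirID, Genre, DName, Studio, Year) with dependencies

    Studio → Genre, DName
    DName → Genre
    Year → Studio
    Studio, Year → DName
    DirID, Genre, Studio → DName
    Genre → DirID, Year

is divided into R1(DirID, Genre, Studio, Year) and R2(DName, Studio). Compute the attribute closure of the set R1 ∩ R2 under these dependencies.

DirID, Genre, DName, Studio, Year

R1 ∩ R2 = {Studio}.
Studio → Genre, DName applies, adding Genre, DName
Genre → DirID, Year applies, adding DirID, Year
Closure: {DirID, Genre, DName, Studio, Year}.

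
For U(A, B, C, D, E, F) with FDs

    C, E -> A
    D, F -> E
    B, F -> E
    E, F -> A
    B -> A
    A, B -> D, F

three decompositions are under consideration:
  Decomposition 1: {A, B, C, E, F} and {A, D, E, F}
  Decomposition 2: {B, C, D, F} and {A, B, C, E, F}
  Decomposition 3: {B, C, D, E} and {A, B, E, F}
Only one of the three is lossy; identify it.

Decomposition 1

Decomposition 1: common = {A, E, F}, closure = {A, E, F} → lossy.
Decomposition 2: common = {B, C, F}, closure = {A, B, C, D, E, F} → lossless.
Decomposition 3: common = {B, E}, closure = {A, B, D, E, F} → lossless.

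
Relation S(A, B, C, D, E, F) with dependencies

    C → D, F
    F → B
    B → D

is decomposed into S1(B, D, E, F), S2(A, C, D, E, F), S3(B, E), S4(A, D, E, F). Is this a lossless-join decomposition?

Yes

Chase test. Columns are A, B, C, D, E, F; row i has aⱼ where attribute j ∈ Si, else bᵢⱼ.
Initial tableau (one row per fragment):
  row 1: b11 a2 b13 a4 a5 a6
  row 2: a1 b22 a3 a4 a5 a6
  row 3: b31 a2 b33 b34 a5 b36
  row 4: a1 b42 b43 a4 a5 a6
Rows 1 and 2 agree on F; apply F→B and equate their B entries.
Rows 1 and 4 agree on F; apply F→B and equate their B entries.
Rows 1 and 3 agree on B; apply B→D and equate their D entries.
Row 2 is now all distinguished symbols — the join is lossless.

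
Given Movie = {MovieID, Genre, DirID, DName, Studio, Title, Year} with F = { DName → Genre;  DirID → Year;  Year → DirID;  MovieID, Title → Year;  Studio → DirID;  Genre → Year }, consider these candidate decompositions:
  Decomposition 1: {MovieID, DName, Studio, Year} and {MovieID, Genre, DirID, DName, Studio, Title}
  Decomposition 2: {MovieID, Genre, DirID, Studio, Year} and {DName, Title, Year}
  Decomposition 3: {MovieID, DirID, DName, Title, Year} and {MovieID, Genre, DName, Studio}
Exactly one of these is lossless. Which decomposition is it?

Decomposition 1

Decomposition 1: common = {MovieID, DName, Studio}, closure = {MovieID, Genre, DirID, DName, Studio, Year} → lossless.
Decomposition 2: common = {Year}, closure = {DirID, Year} → lossy.
Decomposition 3: common = {MovieID, DName}, closure = {MovieID, Genre, DirID, DName, Year} → lossy.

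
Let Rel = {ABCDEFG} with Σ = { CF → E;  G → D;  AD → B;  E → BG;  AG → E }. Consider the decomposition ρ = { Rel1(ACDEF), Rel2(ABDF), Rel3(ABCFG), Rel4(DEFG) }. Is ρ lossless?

Yes

Chase test. Columns are ABCDEFG; row i has aⱼ where attribute j ∈ Reli, else bᵢⱼ.
Initial tableau (one row per fragment):
  row 1: a1 b12 a3 a4 a5 a6 b17
  row 2: a1 a2 b23 a4 b25 a6 b27
  row 3: a1 a2 a3 b34 b35 a6 a7
  row 4: b41 b42 b43 a4 a5 a6 a7
Rows 1 and 3 agree on CF; apply CF→E and equate their E entries.
Rows 3 and 4 agree on G; apply G→D and equate their D entries.
Rows 1 and 2 agree on AD; apply AD→B and equate their B entries.
Rows 1 and 3 agree on E; apply E→BG and equate their BG entries.
Rows 1 and 4 agree on E; apply E→BG and equate their BG entries.
Row 1 is now all distinguished symbols — the join is lossless.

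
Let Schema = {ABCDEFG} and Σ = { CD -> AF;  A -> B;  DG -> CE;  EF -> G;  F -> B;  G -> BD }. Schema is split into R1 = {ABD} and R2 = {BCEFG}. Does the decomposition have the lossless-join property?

No

Common attributes: R1 ∩ R2 = {B}.
No dependency enlarges {B}, so (B)⁺ = {B}.
The closure contains neither all of R1 = {ABD} nor all of R2 = {BCEFG}, so the common attributes are not a superkey of either fragment. The join is lossy.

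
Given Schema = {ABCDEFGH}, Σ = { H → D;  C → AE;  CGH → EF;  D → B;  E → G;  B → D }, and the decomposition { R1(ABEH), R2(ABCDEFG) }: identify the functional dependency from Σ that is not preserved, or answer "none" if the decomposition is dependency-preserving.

CGH → EF

Check CGH → EF: no single fragment contains all of {CEFGH}, and the restricted closure of {CGH} across the fragments never reaches {EF}.
H → D is preserved.
C → AE is preserved.
D → B is preserved.
E → G is preserved.
B → D is preserved.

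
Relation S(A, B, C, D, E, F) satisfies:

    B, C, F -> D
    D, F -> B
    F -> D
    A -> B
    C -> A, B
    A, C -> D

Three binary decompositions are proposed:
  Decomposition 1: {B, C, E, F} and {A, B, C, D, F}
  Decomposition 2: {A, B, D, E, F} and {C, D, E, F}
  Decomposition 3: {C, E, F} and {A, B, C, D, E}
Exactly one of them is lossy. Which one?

Decomposition 1: common = {B, C, F}, closure = {A, B, C, D, F} → lossless.
Decomposition 2: common = {D, E, F}, closure = {B, D, E, F} → lossy.
Decomposition 3: common = {C, E}, closure = {A, B, C, D, E} → lossless.

Decomposition 2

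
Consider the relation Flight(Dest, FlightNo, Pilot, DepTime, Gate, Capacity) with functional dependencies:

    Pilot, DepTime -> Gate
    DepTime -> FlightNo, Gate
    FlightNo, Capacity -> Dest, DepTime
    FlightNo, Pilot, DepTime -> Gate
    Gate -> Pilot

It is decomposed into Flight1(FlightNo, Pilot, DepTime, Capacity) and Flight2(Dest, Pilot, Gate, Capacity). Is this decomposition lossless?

Common attributes: Flight1 ∩ Flight2 = {Pilot, Capacity}.
No dependency enlarges {Pilot, Capacity}, so (Pilot, Capacity)⁺ = {Pilot, Capacity}.
The closure contains neither all of Flight1 = {FlightNo, Pilot, DepTime, Capacity} nor all of Flight2 = {Dest, Pilot, Gate, Capacity}, so the common attributes are not a superkey of either fragment. The join is lossy.

No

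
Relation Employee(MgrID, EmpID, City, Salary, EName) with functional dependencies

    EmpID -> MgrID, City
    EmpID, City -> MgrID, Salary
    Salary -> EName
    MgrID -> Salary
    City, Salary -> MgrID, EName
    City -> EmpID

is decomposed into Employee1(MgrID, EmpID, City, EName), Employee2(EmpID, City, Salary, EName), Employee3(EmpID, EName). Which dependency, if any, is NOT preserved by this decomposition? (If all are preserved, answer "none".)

Check MgrID → Salary: no single fragment contains all of {MgrID, Salary}, and the restricted closure of {MgrID} across the fragments never reaches {Salary}.
EmpID → MgrID, City is preserved.
EmpID, City → MgrID, Salary is preserved.
Salary → EName is preserved.
City, Salary → MgrID, EName is preserved.
City → EmpID is preserved.

MgrID -> Salary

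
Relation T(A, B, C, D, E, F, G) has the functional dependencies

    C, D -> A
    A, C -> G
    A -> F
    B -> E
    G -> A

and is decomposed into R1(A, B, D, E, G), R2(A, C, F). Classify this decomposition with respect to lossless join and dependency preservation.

lossy and not dependency-preserving

Lossless test: (A)⁺ = {A, F}, which is a superkey of neither fragment — lossy.
Dependency preservation: the restricted closure of {C, D} across the fragments never reaches {A}, so C, D → A cannot be enforced without a join — not preserved.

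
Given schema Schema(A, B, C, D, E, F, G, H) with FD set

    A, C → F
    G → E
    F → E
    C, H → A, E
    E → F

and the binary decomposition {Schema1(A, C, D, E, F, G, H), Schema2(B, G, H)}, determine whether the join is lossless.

Common attributes: Schema1 ∩ Schema2 = {G, H}.
Closure of {G, H}: G → E applies, adding E; E → F applies, adding F. So (G, H)⁺ = {E, F, G, H}.
The closure contains neither all of Schema1 = {A, C, D, E, F, G, H} nor all of Schema2 = {B, G, H}, so the common attributes are not a superkey of either fragment. The join is lossy.

No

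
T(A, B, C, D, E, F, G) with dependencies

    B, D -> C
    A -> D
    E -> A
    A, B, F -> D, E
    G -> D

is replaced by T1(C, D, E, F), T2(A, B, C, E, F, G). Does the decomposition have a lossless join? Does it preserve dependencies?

Lossless test: (C, E, F)⁺ = {A, C, D, E, F}, which contains all of one fragment — lossless.
Dependency preservation: the restricted closure of {B, D} across the fragments never reaches {C}, so B, D → C cannot be enforced without a join — not preserved.

lossless but not dependency-preserving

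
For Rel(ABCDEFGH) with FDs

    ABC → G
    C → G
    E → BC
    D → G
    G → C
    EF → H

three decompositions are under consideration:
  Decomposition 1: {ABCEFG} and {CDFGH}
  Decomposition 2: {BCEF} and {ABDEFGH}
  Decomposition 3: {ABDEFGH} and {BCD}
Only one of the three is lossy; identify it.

Decomposition 1: common = {CFG}, closure = {CFG} → lossy.
Decomposition 2: common = {BEF}, closure = {BCEFGH} → lossless.
Decomposition 3: common = {BD}, closure = {BCDG} → lossless.

Decomposition 1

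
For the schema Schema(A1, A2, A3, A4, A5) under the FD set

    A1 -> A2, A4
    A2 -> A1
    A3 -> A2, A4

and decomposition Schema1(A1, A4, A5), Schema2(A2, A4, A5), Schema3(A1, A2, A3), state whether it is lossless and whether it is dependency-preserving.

Lossless test (chase): Rows 1 and 3 agree on A1; apply A1→A2, A4 and equate their A2, A4 entries. Rows 1 and 2 agree on A2; apply A2→A1 and equate their A1 entries. No row becomes fully distinguished — the join is lossy.
Dependency preservation: A1 → A2, A4; A3 → A2, A4 are not contained in any single fragment, but the restricted closure of each left-hand side across the fragments still reaches the right-hand side; the remaining FDs each lie inside some fragment. All dependencies are preserved.

lossy but dependency-preserving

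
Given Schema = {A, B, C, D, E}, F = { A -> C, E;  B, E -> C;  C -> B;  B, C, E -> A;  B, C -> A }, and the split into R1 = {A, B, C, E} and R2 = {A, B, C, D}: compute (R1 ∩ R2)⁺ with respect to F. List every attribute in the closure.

R1 ∩ R2 = {A, B, C}.
A → C, E applies, adding E
Closure: {A, B, C, E}.

A, B, C, E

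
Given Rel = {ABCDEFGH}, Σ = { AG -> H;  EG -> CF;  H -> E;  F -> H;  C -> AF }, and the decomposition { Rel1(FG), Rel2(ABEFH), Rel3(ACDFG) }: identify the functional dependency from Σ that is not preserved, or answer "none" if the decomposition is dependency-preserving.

EG -> CF

Check EG → CF: no single fragment contains all of {CEFG}, and the restricted closure of {EG} across the fragments never reaches {CF}.
AG → H is preserved.
H → E is preserved.
F → H is preserved.
C → AF is preserved.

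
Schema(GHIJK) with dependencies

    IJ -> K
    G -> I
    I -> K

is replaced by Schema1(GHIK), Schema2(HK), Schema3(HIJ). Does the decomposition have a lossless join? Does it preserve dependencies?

Lossless test (chase): Rows 1 and 3 agree on I; apply I→K and equate their K entries. No row becomes fully distinguished — the join is lossy.
Dependency preservation: IJ → K is not contained in any single fragment, but the restricted closure of its left-hand side across the fragments still reaches the right-hand side; the remaining FDs each lie inside some fragment. All dependencies are preserved.

lossy but dependency-preserving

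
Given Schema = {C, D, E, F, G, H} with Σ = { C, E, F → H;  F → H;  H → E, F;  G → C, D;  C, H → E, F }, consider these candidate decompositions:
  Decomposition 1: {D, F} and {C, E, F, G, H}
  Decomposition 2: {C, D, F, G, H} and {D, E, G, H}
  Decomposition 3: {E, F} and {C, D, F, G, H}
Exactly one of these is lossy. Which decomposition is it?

Decomposition 1: common = {F}, closure = {E, F, H} → lossy.
Decomposition 2: common = {D, G, H}, closure = {C, D, E, F, G, H} → lossless.
Decomposition 3: common = {F}, closure = {E, F, H} → lossless.

Decomposition 1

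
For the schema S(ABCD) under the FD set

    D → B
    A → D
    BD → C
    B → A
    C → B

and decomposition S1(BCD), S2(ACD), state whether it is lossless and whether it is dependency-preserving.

Lossless test: (CD)⁺ = {ABCD}, which contains all of one fragment — lossless.
Dependency preservation: B → A is not contained in any single fragment, but the restricted closure of its left-hand side across the fragments still reaches the right-hand side; the remaining FDs each lie inside some fragment. All dependencies are preserved.

lossless and dependency-preserving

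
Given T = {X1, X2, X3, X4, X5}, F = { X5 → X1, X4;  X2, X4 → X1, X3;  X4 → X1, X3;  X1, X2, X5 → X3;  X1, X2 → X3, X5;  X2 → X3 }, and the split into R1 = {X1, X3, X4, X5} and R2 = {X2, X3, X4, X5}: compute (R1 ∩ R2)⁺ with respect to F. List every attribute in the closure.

X1, X3, X4, X5

R1 ∩ R2 = {X3, X4, X5}.
X5 → X1, X4 applies, adding X1
Closure: {X1, X3, X4, X5}.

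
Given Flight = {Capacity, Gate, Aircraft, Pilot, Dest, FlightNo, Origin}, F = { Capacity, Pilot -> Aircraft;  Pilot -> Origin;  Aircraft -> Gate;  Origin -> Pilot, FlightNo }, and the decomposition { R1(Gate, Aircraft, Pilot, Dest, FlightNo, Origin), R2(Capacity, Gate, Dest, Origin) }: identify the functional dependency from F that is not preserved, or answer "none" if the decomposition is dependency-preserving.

Capacity, Pilot -> Aircraft

Check Capacity, Pilot → Aircraft: no single fragment contains all of {Capacity, Aircraft, Pilot}, and the restricted closure of {Capacity, Pilot} across the fragments never reaches {Aircraft}.
Pilot → Origin is preserved.
Aircraft → Gate is preserved.
Origin → Pilot, FlightNo is preserved.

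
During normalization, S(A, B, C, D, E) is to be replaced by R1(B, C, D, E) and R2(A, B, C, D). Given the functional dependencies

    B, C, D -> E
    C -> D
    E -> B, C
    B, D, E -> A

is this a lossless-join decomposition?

Yes

Common attributes: R1 ∩ R2 = {B, C, D}.
Closure of {B, C, D}: B, C, D → E applies, adding E; B, D, E → A applies, adding A. So (B, C, D)⁺ = {A, B, C, D, E}.
This closure contains every attribute of R1, so R1 ∩ R2 → R1. The join is lossless.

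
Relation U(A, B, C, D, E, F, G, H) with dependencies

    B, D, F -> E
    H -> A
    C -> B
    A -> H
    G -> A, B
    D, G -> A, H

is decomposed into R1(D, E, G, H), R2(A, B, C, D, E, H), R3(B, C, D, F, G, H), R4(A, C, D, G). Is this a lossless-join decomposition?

No

Chase test. Columns are A, B, C, D, E, F, G, H; row i has aⱼ where attribute j ∈ Ri, else bᵢⱼ.
Initial tableau (one row per fragment):
  row 1: b11 b12 b13 a4 a5 b16 a7 a8
  row 2: a1 a2 a3 a4 a5 b26 b27 a8
  row 3: b31 a2 a3 a4 b35 a6 a7 a8
  row 4: a1 b42 a3 a4 b45 b46 a7 b48
Rows 1 and 2 agree on H; apply H→A and equate their A entries.
Rows 1 and 3 agree on H; apply H→A and equate their A entries.
Rows 2 and 4 agree on C; apply C→B and equate their B entries.
Rows 1 and 4 agree on A; apply A→H and equate their H entries.
Rows 1 and 3 agree on G; apply G→A, B and equate their A, B entries.
No row becomes fully distinguished — the join is lossy.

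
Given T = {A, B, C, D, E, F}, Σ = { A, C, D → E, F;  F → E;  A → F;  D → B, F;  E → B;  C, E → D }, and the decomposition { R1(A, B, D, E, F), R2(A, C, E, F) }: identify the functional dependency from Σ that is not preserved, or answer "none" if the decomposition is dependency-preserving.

Check C, E → D: no single fragment contains all of {C, D, E}, and the restricted closure of {C, E} across the fragments never reaches {D}.
A, C, D → E, F is preserved.
F → E is preserved.
A → F is preserved.
D → B, F is preserved.
E → B is preserved.

C, E → D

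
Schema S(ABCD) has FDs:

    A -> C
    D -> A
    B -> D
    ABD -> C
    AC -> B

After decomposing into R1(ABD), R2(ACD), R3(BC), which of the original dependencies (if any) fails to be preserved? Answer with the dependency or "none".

A → C lies within R2.
D → A lies within R1.
B → D lies within R1.
ABD → C: restricted closure across fragments reaches C.
AC → B: restricted closure across fragments reaches B.
Every dependency is enforceable on the fragments, so the decomposition is dependency-preserving.

none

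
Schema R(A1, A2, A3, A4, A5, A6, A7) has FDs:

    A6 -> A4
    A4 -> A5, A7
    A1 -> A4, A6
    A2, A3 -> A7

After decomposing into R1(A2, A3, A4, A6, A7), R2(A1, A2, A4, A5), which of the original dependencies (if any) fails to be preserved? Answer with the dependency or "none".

Check A1 → A4, A6: no single fragment contains all of {A1, A4, A6}, and the restricted closure of {A1} across the fragments never reaches {A4, A6}.
A6 → A4 is preserved.
A4 → A5, A7 is preserved.
A2, A3 → A7 is preserved.

A1 -> A4, A6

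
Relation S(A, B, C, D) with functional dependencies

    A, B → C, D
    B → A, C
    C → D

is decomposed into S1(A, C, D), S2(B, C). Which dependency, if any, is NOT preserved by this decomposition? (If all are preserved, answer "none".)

Check B → A, C: no single fragment contains all of {A, B, C}, and the restricted closure of {B} across the fragments never reaches {A, C}.
A, B → C, D is preserved.
C → D is preserved.

B → A, C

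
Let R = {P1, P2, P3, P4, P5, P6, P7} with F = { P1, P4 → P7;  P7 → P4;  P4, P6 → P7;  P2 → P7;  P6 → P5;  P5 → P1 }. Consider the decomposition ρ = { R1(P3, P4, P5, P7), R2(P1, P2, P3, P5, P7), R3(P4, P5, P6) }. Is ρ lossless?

Chase test. Columns are P1, P2, P3, P4, P5, P6, P7; row i has aⱼ where attribute j ∈ Ri, else bᵢⱼ.
Initial tableau (one row per fragment):
  row 1: b11 b12 a3 a4 a5 b16 a7
  row 2: a1 a2 a3 b24 a5 b26 a7
  row 3: b31 b32 b33 a4 a5 a6 b37
Rows 1 and 2 agree on P7; apply P7→P4 and equate their P4 entries.
Rows 1 and 2 agree on P5; apply P5→P1 and equate their P1 entries.
Rows 1 and 3 agree on P5; apply P5→P1 and equate their P1 entries.
Rows 1 and 3 agree on P1, P4; apply P1, P4→P7 and equate their P7 entries.
No row becomes fully distinguished — the join is lossy.

No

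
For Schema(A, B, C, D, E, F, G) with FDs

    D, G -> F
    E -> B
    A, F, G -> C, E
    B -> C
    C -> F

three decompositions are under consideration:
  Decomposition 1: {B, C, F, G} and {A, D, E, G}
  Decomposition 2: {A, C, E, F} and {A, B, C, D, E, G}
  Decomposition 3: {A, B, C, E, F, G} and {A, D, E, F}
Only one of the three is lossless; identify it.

Decomposition 1: common = {G}, closure = {G} → lossy.
Decomposition 2: common = {A, C, E}, closure = {A, B, C, E, F} → lossless.
Decomposition 3: common = {A, E, F}, closure = {A, B, C, E, F} → lossy.

Decomposition 2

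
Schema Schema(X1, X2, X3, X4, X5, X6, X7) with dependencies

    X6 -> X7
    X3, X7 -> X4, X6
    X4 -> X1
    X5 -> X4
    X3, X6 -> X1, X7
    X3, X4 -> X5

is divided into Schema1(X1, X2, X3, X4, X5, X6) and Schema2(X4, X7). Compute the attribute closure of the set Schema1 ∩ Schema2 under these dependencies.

Schema1 ∩ Schema2 = {X4}.
X4 → X1 applies, adding X1
Closure: {X1, X4}.

X1, X4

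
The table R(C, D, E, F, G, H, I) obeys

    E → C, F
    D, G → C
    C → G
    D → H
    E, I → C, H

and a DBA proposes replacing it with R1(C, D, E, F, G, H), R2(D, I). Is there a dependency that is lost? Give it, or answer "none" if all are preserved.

Check E, I → C, H: no single fragment contains all of {C, E, H, I}, and the restricted closure of {E, I} across the fragments never reaches {C, H}.
E → C, F is preserved.
D, G → C is preserved.
C → G is preserved.
D → H is preserved.

E, I → C, H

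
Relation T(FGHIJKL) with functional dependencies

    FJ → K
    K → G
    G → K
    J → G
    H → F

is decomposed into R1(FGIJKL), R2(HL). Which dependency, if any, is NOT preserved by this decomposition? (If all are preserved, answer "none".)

Check H → F: no single fragment contains all of {FH}, and the restricted closure of {H} across the fragments never reaches {F}.
FJ → K is preserved.
K → G is preserved.
G → K is preserved.
J → G is preserved.

H → F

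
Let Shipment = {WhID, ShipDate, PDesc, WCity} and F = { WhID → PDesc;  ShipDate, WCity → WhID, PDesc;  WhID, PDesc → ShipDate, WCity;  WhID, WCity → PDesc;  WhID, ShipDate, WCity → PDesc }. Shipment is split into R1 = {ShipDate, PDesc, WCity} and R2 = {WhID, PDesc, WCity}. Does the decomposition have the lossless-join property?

No

Common attributes: R1 ∩ R2 = {PDesc, WCity}.
No dependency enlarges {PDesc, WCity}, so (PDesc, WCity)⁺ = {PDesc, WCity}.
The closure contains neither all of R1 = {ShipDate, PDesc, WCity} nor all of R2 = {WhID, PDesc, WCity}, so the common attributes are not a superkey of either fragment. The join is lossy.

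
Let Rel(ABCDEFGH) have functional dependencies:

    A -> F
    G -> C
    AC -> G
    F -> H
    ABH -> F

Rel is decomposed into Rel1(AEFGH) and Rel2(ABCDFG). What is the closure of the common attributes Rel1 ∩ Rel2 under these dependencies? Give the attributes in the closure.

ACFGH

Rel1 ∩ Rel2 = {AFG}.
G → C applies, adding C
F → H applies, adding H
Closure: {ACFGH}.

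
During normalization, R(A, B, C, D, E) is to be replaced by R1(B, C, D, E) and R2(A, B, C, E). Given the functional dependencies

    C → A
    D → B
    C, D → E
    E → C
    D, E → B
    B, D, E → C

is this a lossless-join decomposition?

Yes

Common attributes: R1 ∩ R2 = {B, C, E}.
Closure of {B, C, E}: C → A applies, adding A. So (B, C, E)⁺ = {A, B, C, E}.
This closure contains every attribute of R2, so R1 ∩ R2 → R2. The join is lossless.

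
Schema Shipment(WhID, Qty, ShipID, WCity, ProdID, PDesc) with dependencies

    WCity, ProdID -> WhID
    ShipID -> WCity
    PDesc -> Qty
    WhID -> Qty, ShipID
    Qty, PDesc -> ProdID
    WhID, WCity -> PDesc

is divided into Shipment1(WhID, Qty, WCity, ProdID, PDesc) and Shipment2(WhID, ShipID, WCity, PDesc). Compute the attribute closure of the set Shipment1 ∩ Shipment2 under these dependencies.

Shipment1 ∩ Shipment2 = {WhID, WCity, PDesc}.
PDesc → Qty applies, adding Qty
WhID → Qty, ShipID applies, adding ShipID
Qty, PDesc → ProdID applies, adding ProdID
Closure: {WhID, Qty, ShipID, WCity, ProdID, PDesc}.

WhID, Qty, ShipID, WCity, ProdID, PDesc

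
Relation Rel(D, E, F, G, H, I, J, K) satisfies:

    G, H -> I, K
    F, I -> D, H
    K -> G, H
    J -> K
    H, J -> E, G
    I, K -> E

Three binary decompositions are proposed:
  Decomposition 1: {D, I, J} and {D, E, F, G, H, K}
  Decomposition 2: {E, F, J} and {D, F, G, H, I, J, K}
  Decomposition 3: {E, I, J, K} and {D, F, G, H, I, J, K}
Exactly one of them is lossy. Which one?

Decomposition 1: common = {D}, closure = {D} → lossy.
Decomposition 2: common = {F, J}, closure = {D, E, F, G, H, I, J, K} → lossless.
Decomposition 3: common = {I, J, K}, closure = {E, G, H, I, J, K} → lossless.

Decomposition 1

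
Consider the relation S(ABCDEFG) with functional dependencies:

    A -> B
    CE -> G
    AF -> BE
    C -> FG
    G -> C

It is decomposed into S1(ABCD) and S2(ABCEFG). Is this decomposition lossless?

Yes

Common attributes: S1 ∩ S2 = {ABC}.
Closure of {ABC}: C → FG applies, adding FG; AF → BE applies, adding E. So (ABC)⁺ = {ABCEFG}.
This closure contains every attribute of S2, so S1 ∩ S2 → S2. The join is lossless.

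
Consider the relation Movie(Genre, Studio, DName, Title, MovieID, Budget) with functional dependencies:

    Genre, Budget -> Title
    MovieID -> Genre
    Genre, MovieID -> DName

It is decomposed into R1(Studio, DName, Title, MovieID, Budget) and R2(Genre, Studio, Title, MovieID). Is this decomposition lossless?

Yes

Common attributes: R1 ∩ R2 = {Studio, Title, MovieID}.
Closure of {Studio, Title, MovieID}: MovieID → Genre applies, adding Genre; Genre, MovieID → DName applies, adding DName. So (Studio, Title, MovieID)⁺ = {Genre, Studio, DName, Title, MovieID}.
This closure contains every attribute of R2, so R1 ∩ R2 → R2. The join is lossless.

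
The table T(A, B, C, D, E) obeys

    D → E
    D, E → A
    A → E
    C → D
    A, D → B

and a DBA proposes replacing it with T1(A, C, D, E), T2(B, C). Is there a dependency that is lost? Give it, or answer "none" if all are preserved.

A, D → B

Check A, D → B: no single fragment contains all of {A, B, D}, and the restricted closure of {A, D} across the fragments never reaches {B}.
D → E is preserved.
D, E → A is preserved.
A → E is preserved.
C → D is preserved.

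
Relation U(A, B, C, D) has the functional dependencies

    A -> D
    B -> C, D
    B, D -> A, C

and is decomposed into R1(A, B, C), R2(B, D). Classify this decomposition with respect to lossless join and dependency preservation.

Lossless test: (B)⁺ = {A, B, C, D}, which contains all of one fragment — lossless.
Dependency preservation: the restricted closure of {A} across the fragments never reaches {D}, so A → D cannot be enforced without a join — not preserved.

lossless but not dependency-preserving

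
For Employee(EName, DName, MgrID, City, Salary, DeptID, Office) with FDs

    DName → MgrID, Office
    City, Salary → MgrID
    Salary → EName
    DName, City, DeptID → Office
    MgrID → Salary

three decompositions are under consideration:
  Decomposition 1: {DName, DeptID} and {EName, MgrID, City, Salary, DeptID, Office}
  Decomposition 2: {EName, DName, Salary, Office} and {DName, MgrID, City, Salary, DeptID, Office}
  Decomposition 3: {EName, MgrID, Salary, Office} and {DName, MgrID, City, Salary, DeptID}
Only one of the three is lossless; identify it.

Decomposition 1: common = {DeptID}, closure = {DeptID} → lossy.
Decomposition 2: common = {DName, Salary, Office}, closure = {EName, DName, MgrID, Salary, Office} → lossless.
Decomposition 3: common = {MgrID, Salary}, closure = {EName, MgrID, Salary} → lossy.

Decomposition 2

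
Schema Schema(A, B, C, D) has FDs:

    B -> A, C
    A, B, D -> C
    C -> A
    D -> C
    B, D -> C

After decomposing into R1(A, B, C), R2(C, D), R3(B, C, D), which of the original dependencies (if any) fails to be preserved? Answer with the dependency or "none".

none

B → A, C lies within R1.
A, B, D → C: restricted closure across fragments reaches C.
C → A lies within R1.
D → C lies within R2.
B, D → C lies within R3.
Every dependency is enforceable on the fragments, so the decomposition is dependency-preserving.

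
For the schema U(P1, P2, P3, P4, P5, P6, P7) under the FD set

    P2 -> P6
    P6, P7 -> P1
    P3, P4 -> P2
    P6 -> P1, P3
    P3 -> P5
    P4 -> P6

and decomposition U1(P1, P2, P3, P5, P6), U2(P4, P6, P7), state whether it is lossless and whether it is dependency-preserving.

Lossless test: (P6)⁺ = {P1, P3, P5, P6}, which is a superkey of neither fragment — lossy.
Dependency preservation: the restricted closure of {P3, P4} across the fragments never reaches {P2}, so P3, P4 → P2 cannot be enforced without a join — not preserved.

lossy and not dependency-preserving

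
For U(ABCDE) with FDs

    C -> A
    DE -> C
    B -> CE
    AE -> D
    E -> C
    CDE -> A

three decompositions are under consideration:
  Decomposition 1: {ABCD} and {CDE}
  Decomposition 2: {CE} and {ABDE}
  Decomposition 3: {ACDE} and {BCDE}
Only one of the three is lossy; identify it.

Decomposition 1: common = {CD}, closure = {ACD} → lossy.
Decomposition 2: common = {E}, closure = {ACDE} → lossless.
Decomposition 3: common = {CDE}, closure = {ACDE} → lossless.

Decomposition 1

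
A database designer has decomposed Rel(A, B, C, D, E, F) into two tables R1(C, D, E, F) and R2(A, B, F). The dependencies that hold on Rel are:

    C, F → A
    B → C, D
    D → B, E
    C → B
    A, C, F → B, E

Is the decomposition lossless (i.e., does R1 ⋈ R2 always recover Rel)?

No

Common attributes: R1 ∩ R2 = {F}.
No dependency enlarges {F}, so (F)⁺ = {F}.
The closure contains neither all of R1 = {C, D, E, F} nor all of R2 = {A, B, F}, so the common attributes are not a superkey of either fragment. The join is lossy.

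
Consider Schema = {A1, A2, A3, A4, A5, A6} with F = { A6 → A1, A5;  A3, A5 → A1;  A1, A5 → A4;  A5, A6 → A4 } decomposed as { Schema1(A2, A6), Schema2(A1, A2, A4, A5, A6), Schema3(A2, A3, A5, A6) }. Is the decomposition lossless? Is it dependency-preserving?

Lossless test (chase): Rows 1 and 2 agree on A6; apply A6→A1, A5 and equate their A1, A5 entries. Rows 1 and 3 agree on A6; apply A6→A1, A5 and equate their A1, A5 entries. Rows 1 and 2 agree on A1, A5; apply A1, A5→A4 and equate their A4 entries. Rows 1 and 3 agree on A1, A5; apply A1, A5→A4 and equate their A4 entries. Row 3 is now all distinguished symbols — the join is lossless.
Dependency preservation: the restricted closure of {A3, A5} across the fragments never reaches {A1}, so A3, A5 → A1 cannot be enforced without a join — not preserved.

lossless but not dependency-preserving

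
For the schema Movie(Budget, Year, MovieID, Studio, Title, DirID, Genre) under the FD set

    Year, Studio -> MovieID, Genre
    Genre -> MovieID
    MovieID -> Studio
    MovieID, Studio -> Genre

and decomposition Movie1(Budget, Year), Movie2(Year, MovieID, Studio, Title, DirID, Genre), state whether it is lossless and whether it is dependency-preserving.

lossy but dependency-preserving

Lossless test: (Year)⁺ = {Year}, which is a superkey of neither fragment — lossy.
Dependency preservation: every FD's attributes lie within a single fragment, so each can be enforced locally — preserved.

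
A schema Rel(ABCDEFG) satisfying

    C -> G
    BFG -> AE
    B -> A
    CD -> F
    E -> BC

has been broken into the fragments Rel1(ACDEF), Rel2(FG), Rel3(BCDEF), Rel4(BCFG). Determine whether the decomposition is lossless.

Yes

Chase test. Columns are ABCDEFG; row i has aⱼ where attribute j ∈ Reli, else bᵢⱼ.
Initial tableau (one row per fragment):
  row 1: a1 b12 a3 a4 a5 a6 b17
  row 2: b21 b22 b23 b24 b25 a6 a7
  row 3: b31 a2 a3 a4 a5 a6 b37
  row 4: b41 a2 a3 b44 b45 a6 a7
Rows 1 and 3 agree on C; apply C→G and equate their G entries.
Rows 1 and 4 agree on C; apply C→G and equate their G entries.
Rows 3 and 4 agree on BFG; apply BFG→AE and equate their AE entries.
Rows 1 and 3 agree on E; apply E→BC and equate their BC entries.
Rows 1 and 3 agree on BFG; apply BFG→AE and equate their AE entries.
Row 1 is now all distinguished symbols — the join is lossless.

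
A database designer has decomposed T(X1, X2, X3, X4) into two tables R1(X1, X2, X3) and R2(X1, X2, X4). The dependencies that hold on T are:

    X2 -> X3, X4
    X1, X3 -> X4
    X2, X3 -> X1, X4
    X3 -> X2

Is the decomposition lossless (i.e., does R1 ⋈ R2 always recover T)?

Common attributes: R1 ∩ R2 = {X1, X2}.
Closure of {X1, X2}: X2 → X3, X4 applies, adding X3, X4. So (X1, X2)⁺ = {X1, X2, X3, X4}.
This closure contains every attribute of R1, so R1 ∩ R2 → R1. The join is lossless.

Yes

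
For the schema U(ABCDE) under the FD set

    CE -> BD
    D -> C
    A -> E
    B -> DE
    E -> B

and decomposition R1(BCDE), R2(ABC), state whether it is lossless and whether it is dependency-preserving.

Lossless test: (BC)⁺ = {BCDE}, which contains all of one fragment — lossless.
Dependency preservation: A → E is not contained in any single fragment, but the restricted closure of its left-hand side across the fragments still reaches the right-hand side; the remaining FDs each lie inside some fragment. All dependencies are preserved.

lossless and dependency-preserving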